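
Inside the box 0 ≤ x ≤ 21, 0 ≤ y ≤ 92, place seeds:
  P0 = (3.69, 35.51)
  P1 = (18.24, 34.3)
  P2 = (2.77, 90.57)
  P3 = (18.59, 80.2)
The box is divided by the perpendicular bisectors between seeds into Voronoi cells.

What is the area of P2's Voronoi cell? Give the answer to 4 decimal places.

Area of P2's cell: 171.9941

1. box [0,21]×[0,92]: [(0, 0) (21, 0) (21, 92) (0, 92)]
2. ⊥bis P2·P0 via (3.23,63.04): [(0, 62.986) (21, 63.3369) (21, 92) (0, 92)]  |A|=605.609
3. ⊥bis P2·P1 via (10.505,62.435): [(0, 62.986) (13.3188, 63.2086) (21, 65.3203) (21, 92) (0, 92)]  |A|=597.9915
4. ⊥bis P2·P3 via (10.68,85.385): [(0, 69.0921) (15.0161, 92) (0, 92)]  |A|=171.9941
5. canonical 3-gon: [(0, 69.0921) (15.0161, 92) (0, 92)]
6. shoelace: 171.9941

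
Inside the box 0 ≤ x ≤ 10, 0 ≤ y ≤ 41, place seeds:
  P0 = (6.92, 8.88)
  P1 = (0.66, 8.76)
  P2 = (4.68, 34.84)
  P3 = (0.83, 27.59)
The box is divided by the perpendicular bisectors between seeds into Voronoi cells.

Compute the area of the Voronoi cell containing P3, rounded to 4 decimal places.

Area of P3's cell: 112.0353

1. box [0,10]×[0,41]: [(0, 0) (10, 0) (10, 41) (0, 41)]
2. ⊥bis P3·P0 via (3.875,18.235): [(0, 16.9737) (10, 20.2287) (10, 41) (0, 41)]  |A|=223.9882
3. ⊥bis P3·P1 via (0.745,18.175): [(0, 18.1817) (3.6112, 18.1491) (10, 20.2287) (10, 41) (0, 41)]  |A|=221.807
4. ⊥bis P3·P2 via (2.755,31.215): [(0, 32.678) (0, 18.1817) (3.6112, 18.1491) (10, 20.2287) (10, 27.3677)]  |A|=112.0353
5. canonical 5-gon: [(0, 32.678) (0, 18.1817) (3.6112, 18.1491) (10, 20.2287) (10, 27.3677)]
6. shoelace: 112.0353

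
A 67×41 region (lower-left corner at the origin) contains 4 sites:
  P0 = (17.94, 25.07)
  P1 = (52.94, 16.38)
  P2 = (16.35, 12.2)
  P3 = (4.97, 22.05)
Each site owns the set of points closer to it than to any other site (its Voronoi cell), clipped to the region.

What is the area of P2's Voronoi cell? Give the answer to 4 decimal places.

Area of P2's cell: 556.8495

1. box [0,67]×[0,41]: [(0, 0) (67, 0) (67, 41) (0, 41)]
2. ⊥bis P2·P0 via (17.145,18.635): [(0, 20.7531) (0, 0) (67, 0) (67, 12.4758)]  |A|=1113.1683
3. ⊥bis P2·P1 via (34.645,14.29): [(34.392, 16.5042) (0, 20.7531) (0, 0) (36.2775, 0)]  |A|=656.2378
4. ⊥bis P2·P3 via (10.66,17.125): [(34.392, 16.5042) (12.4672, 19.2129) (0, 4.8092) (0, 0) (36.2775, 0)]  |A|=556.8495
5. canonical 5-gon: [(34.392, 16.5042) (12.4672, 19.2129) (0, 4.8092) (0, 0) (36.2775, 0)]
6. shoelace: 556.8495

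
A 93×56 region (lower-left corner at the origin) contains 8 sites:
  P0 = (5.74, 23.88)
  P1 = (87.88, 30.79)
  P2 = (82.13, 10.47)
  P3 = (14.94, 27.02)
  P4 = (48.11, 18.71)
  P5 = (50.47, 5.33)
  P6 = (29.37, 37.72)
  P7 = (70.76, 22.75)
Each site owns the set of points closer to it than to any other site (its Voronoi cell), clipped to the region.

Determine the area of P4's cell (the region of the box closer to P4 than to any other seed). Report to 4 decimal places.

Area of P4's cell: 626.4512

1. box [0,93]×[0,56]: [(0, 0) (93, 0) (93, 56) (0, 56)]
2. ⊥bis P4·P0 via (26.925,21.295): [(24.3266, 0) (93, 0) (93, 56) (31.1597, 56)]  |A|=3654.3838
3. ⊥bis P4·P1 via (67.995,24.75): [(24.3266, 0) (75.5127, 0) (58.5029, 56) (31.1597, 56)]  |A|=2198.8219
4. ⊥bis P4·P2 via (65.12,14.59): [(24.3266, 0) (61.5861, 0) (67.7646, 25.5086) (58.5029, 56) (31.1597, 56)]  |A|=2021.1985
5. ⊥bis P4·P3 via (31.525,22.865): [(25.7967, 0) (61.5861, 0) (67.7646, 25.5086) (58.5029, 56) (39.8262, 56)]  |A|=1737.3729
6. ⊥bis P4·P5 via (49.29,12.02): [(27.8611, 8.2403) (65.1762, 14.8221) (67.7646, 25.5086) (58.5029, 56) (39.8262, 56)]  |A|=1325.186
7. ⊥bis P4·P6 via (38.74,28.215): [(30.9386, 20.5244) (27.8611, 8.2403) (65.1762, 14.8221) (67.7646, 25.5086) (60.4437, 49.6105)]  |A|=871.4158
8. ⊥bis P4·P7 via (59.435,20.73): [(55.2049, 44.446) (30.9386, 20.5244) (27.8611, 8.2403) (60.6318, 14.0205)]  |A|=626.4512
9. canonical 4-gon: [(55.2049, 44.446) (30.9386, 20.5244) (27.8611, 8.2403) (60.6318, 14.0205)]
10. shoelace: 626.4512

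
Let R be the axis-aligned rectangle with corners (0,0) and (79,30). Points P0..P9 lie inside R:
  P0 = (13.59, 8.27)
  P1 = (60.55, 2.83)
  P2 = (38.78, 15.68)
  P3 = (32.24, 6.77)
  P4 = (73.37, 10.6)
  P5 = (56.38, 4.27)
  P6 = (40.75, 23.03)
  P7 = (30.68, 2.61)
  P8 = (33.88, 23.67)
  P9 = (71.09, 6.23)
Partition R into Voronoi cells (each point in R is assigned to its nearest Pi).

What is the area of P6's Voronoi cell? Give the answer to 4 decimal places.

1. box [0,79]×[0,30]: [(0, 0) (79, 0) (79, 30) (0, 30)]
2. ⊥bis P6·P0 via (27.17,15.65): [(35.6749, 0) (79, 0) (79, 30) (19.3715, 30)]  |A|=1544.3028
3. ⊥bis P6·P1 via (50.65,12.93): [(35.6749, 0) (37.4588, 0) (68.0648, 30) (19.3715, 30)]  |A|=757.1573
4. ⊥bis P6·P2 via (39.765,19.355): [(22.6659, 23.938) (53.46, 15.6844) (68.0648, 30) (19.3715, 30)]  |A|=428.2791
5. ⊥bis P6·P3 via (36.495,14.9): [(22.6659, 23.938) (53.46, 15.6844) (68.0648, 30) (19.3715, 30)]  |A|=428.2791
6. ⊥bis P6·P4 via (57.06,16.815): [(22.6659, 23.938) (53.46, 15.6844) (58.5186, 20.6428) (62.0842, 30) (19.3715, 30)]  |A|=400.298
7. ⊥bis P6·P5 via (48.565,13.65): [(22.6659, 23.938) (51.6039, 16.1819) (59.2445, 22.5476) (62.0842, 30) (19.3715, 30)]  |A|=389.4711
8. ⊥bis P6·P7 via (35.715,12.82): [(22.6659, 23.938) (51.6039, 16.1819) (59.2445, 22.5476) (62.0842, 30) (19.3715, 30)]  |A|=389.4711
9. ⊥bis P6·P8 via (37.315,23.35): [(37.0116, 20.093) (51.6039, 16.1819) (59.2445, 22.5476) (62.0842, 30) (37.9345, 30)]  |A|=260.3713
10. ⊥bis P6·P9 via (55.92,14.63): [(37.0116, 20.093) (51.6039, 16.1819) (59.2445, 22.5476) (62.0842, 30) (37.9345, 30)]  |A|=260.3713
11. canonical 5-gon: [(37.0116, 20.093) (51.6039, 16.1819) (59.2445, 22.5476) (62.0842, 30) (37.9345, 30)]
12. shoelace: 260.3713

Area of P6's cell: 260.3713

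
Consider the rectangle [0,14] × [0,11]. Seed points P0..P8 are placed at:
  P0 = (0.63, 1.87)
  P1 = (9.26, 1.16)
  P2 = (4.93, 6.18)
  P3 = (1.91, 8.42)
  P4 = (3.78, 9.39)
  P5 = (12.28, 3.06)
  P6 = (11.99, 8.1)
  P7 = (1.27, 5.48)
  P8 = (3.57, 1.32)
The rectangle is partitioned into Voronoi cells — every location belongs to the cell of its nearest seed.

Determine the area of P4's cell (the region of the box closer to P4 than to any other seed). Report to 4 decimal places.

1. box [0,14]×[0,11]: [(0, 0) (14, 0) (14, 11) (0, 11)]
2. ⊥bis P4·P0 via (2.205,5.63): [(0, 6.5536) (14, 0.6893) (14, 11) (0, 11)]  |A|=103.2996
3. ⊥bis P4·P1 via (6.52,5.275): [(0, 6.5536) (5.181, 4.3834) (14, 10.2556) (14, 11) (0, 11)]  |A|=61.1168
4. ⊥bis P4·P2 via (4.355,7.785): [(0, 6.5536) (0.4231, 6.3764) (13.329, 11) (0, 11)]  |A|=31.7549
5. ⊥bis P4·P3 via (2.845,8.905): [(3.5716, 7.5043) (13.329, 11) (1.7583, 11)]  |A|=20.2238
6. ⊥bis P4·P5 via (8.03,6.225): [(3.5716, 7.5043) (10.9517, 10.1483) (11.586, 11) (1.7583, 11)]  |A|=19.4815
7. ⊥bis P4·P6 via (7.885,8.745): [(3.5716, 7.5043) (7.9357, 9.0678) (8.2393, 11) (1.7583, 11)]  |A|=15.3066
8. ⊥bis P4·P7 via (2.525,7.435): [(3.5716, 7.5043) (7.9357, 9.0678) (8.2393, 11) (1.7583, 11)]  |A|=15.3066
9. ⊥bis P4·P8 via (3.675,5.355): [(3.5716, 7.5043) (7.9357, 9.0678) (8.2393, 11) (1.7583, 11)]  |A|=15.3066
10. canonical 4-gon: [(3.5716, 7.5043) (7.9357, 9.0678) (8.2393, 11) (1.7583, 11)]
11. shoelace: 15.3066

Area of P4's cell: 15.3066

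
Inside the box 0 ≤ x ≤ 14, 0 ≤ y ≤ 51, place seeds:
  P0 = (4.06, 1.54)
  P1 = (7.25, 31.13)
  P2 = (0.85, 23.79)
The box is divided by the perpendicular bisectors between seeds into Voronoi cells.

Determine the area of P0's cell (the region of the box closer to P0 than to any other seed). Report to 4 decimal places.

1. box [0,14]×[0,51]: [(0, 0) (14, 0) (14, 51) (0, 51)]
2. ⊥bis P0·P1 via (5.655,16.335): [(0, 16.9446) (0, 0) (14, 0) (14, 15.4354)]  |A|=226.66
3. ⊥bis P0·P2 via (2.455,12.665): [(0, 12.3108) (0, 0) (14, 0) (14, 14.3306)]  |A|=186.4899
4. canonical 4-gon: [(0, 12.3108) (0, 0) (14, 0) (14, 14.3306)]
5. shoelace: 186.4899

Area of P0's cell: 186.4899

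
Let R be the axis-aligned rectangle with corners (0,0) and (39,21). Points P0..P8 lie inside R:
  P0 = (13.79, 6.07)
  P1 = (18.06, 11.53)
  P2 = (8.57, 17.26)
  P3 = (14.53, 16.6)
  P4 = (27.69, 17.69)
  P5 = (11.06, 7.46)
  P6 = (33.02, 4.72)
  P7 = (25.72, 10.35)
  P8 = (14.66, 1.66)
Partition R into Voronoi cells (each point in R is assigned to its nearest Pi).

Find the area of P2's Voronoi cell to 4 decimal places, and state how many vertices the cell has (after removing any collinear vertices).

1. box [0,39]×[0,21]: [(0, 0) (39, 0) (39, 21) (0, 21)]
2. ⊥bis P2·P0 via (11.18,11.665): [(0, 6.4497) (31.1912, 21) (0, 21)]  |A|=226.9215
3. ⊥bis P2·P1 via (13.315,14.395): [(0, 6.4497) (11.8575, 11.981) (17.3031, 21) (0, 21)]  |A|=164.2929
4. ⊥bis P2·P3 via (11.55,16.93): [(0, 6.4497) (10.9554, 11.5602) (12.0007, 21) (0, 21)]  |A|=136.3442
5. ⊥bis P2·P4 via (18.13,17.475): [(0, 6.4497) (10.9554, 11.5602) (12.0007, 21) (0, 21)]  |A|=136.3442
6. ⊥bis P2·P5 via (9.815,12.36): [(0, 9.8662) (11.0795, 12.6813) (12.0007, 21) (0, 21)]  |A|=111.5938
7. ⊥bis P2·P6 via (20.795,10.99): [(0, 9.8662) (11.0795, 12.6813) (12.0007, 21) (0, 21)]  |A|=111.5938
8. ⊥bis P2·P7 via (17.145,13.805): [(0, 9.8662) (11.0795, 12.6813) (12.0007, 21) (0, 21)]  |A|=111.5938
9. ⊥bis P2·P8 via (11.615,9.46): [(0, 9.8662) (11.0795, 12.6813) (12.0007, 21) (0, 21)]  |A|=111.5938
10. canonical 4-gon: [(0, 9.8662) (11.0795, 12.6813) (12.0007, 21) (0, 21)]
11. shoelace: 111.5938

Area of P2's cell: 111.5938 (4 vertices)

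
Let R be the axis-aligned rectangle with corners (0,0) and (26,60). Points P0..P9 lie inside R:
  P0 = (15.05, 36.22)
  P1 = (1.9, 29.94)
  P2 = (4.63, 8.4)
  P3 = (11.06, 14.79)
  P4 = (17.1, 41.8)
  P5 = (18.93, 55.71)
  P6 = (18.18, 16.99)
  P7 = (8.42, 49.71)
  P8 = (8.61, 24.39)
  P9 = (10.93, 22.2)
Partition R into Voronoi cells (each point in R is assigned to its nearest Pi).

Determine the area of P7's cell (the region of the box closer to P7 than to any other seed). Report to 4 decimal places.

1. box [0,26]×[0,60]: [(0, 0) (26, 0) (26, 60) (0, 60)]
2. ⊥bis P7·P0 via (11.735,42.965): [(0, 37.1975) (26, 49.9759) (26, 60) (0, 60)]  |A|=426.7454
3. ⊥bis P7·P1 via (5.16,39.825): [(0, 41.5267) (5.2714, 39.7883) (26, 49.9759) (26, 60) (0, 60)]  |A|=415.335
4. ⊥bis P7·P2 via (6.525,29.055): [(0, 41.5267) (5.2714, 39.7883) (26, 49.9759) (26, 60) (0, 60)]  |A|=415.335
5. ⊥bis P7·P3 via (9.74,32.25): [(0, 41.5267) (5.2714, 39.7883) (26, 49.9759) (26, 60) (0, 60)]  |A|=415.335
6. ⊥bis P7·P4 via (12.76,45.755): [(0, 41.5267) (5.2714, 39.7883) (8.9865, 41.6142) (25.7413, 60) (0, 60)]  |A|=327.6846
7. ⊥bis P7·P5 via (13.675,52.71): [(0, 41.5267) (5.2714, 39.7883) (8.9865, 41.6142) (15.7638, 49.0512) (9.5132, 60) (0, 60)]  |A|=238.8454
8. ⊥bis P7·P6 via (13.3,33.35): [(0, 41.5267) (5.2714, 39.7883) (8.9865, 41.6142) (15.7638, 49.0512) (9.5132, 60) (0, 60)]  |A|=238.8454
9. ⊥bis P7·P8 via (8.515,37.05): [(0, 41.5267) (5.2714, 39.7883) (8.9865, 41.6142) (15.7638, 49.0512) (9.5132, 60) (0, 60)]  |A|=238.8454
10. ⊥bis P7·P9 via (9.675,35.955): [(0, 41.5267) (5.2714, 39.7883) (8.9865, 41.6142) (15.7638, 49.0512) (9.5132, 60) (0, 60)]  |A|=238.8454
11. canonical 6-gon: [(0, 41.5267) (5.2714, 39.7883) (8.9865, 41.6142) (15.7638, 49.0512) (9.5132, 60) (0, 60)]
12. shoelace: 238.8454

Area of P7's cell: 238.8454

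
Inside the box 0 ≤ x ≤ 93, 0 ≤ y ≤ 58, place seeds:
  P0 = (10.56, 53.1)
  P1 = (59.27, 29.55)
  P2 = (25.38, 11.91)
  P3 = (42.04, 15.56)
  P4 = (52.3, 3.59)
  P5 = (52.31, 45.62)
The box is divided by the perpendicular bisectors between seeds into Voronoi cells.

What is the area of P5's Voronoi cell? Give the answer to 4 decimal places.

Area of P5's cell: 1042.4445

1. box [0,93]×[0,58]: [(0, 0) (93, 0) (93, 58) (0, 58)]
2. ⊥bis P5·P0 via (31.435,49.36): [(22.5916, 0) (93, 0) (93, 58) (32.983, 58)]  |A|=3782.3384
3. ⊥bis P5·P1 via (55.79,37.585): [(27.0991, 25.1588) (93, 53.7008) (93, 58) (32.983, 58)]  |A|=1127.1747
4. ⊥bis P5·P2 via (38.845,28.765): [(29.1349, 36.5221) (37.6428, 29.7254) (93, 53.7008) (93, 58) (32.983, 58)]  |A|=1071.9172
5. ⊥bis P5·P3 via (47.175,30.59): [(29.174, 36.74) (42.9623, 32.0293) (93, 53.7008) (93, 58) (32.983, 58)]  |A|=1042.4445
6. ⊥bis P5·P4 via (52.305,24.605): [(29.174, 36.74) (42.9623, 32.0293) (93, 53.7008) (93, 58) (32.983, 58)]  |A|=1042.4445
7. canonical 5-gon: [(29.174, 36.74) (42.9623, 32.0293) (93, 53.7008) (93, 58) (32.983, 58)]
8. shoelace: 1042.4445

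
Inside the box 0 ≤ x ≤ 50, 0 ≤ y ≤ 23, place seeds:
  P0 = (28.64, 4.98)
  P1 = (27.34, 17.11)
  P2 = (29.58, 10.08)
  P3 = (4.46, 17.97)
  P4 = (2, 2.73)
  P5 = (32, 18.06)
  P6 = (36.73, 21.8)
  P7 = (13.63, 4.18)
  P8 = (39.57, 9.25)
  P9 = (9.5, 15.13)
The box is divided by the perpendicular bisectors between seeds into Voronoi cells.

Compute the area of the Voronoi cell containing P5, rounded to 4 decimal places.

Area of P5's cell: 54.9354

1. box [0,50]×[0,23]: [(0, 0) (50, 0) (50, 23) (0, 23)]
2. ⊥bis P5·P0 via (30.32,11.52): [(0, 19.3086) (50, 6.4646) (50, 23) (0, 23)]  |A|=505.6697
3. ⊥bis P5·P1 via (29.67,17.585): [(30.9388, 11.361) (50, 6.4646) (50, 23) (28.5661, 23)]  |A|=282.3264
4. ⊥bis P5·P2 via (30.79,14.07): [(30.36, 14.2004) (50, 8.2444) (50, 23) (28.5661, 23)]  |A|=239.2048
5. ⊥bis P5·P3 via (18.23,18.015): [(30.36, 14.2004) (50, 8.2444) (50, 23) (28.5661, 23)]  |A|=239.2048
6. ⊥bis P5·P4 via (17,10.395): [(30.36, 14.2004) (50, 8.2444) (50, 23) (28.5661, 23)]  |A|=239.2048
7. ⊥bis P5·P6 via (34.365,19.93): [(30.36, 14.2004) (41.5876, 10.7955) (31.9376, 23) (28.5661, 23)]  |A|=66.9187
8. ⊥bis P5·P7 via (22.815,11.12): [(30.36, 14.2004) (41.5876, 10.7955) (31.9376, 23) (28.5661, 23)]  |A|=66.9187
9. ⊥bis P5·P8 via (35.785,13.655): [(30.36, 14.2004) (34.839, 12.8421) (37.8939, 15.467) (31.9376, 23) (28.5661, 23)]  |A|=54.9354
10. ⊥bis P5·P9 via (20.75,16.595): [(30.36, 14.2004) (34.839, 12.8421) (37.8939, 15.467) (31.9376, 23) (28.5661, 23)]  |A|=54.9354
11. canonical 5-gon: [(30.36, 14.2004) (34.839, 12.8421) (37.8939, 15.467) (31.9376, 23) (28.5661, 23)]
12. shoelace: 54.9354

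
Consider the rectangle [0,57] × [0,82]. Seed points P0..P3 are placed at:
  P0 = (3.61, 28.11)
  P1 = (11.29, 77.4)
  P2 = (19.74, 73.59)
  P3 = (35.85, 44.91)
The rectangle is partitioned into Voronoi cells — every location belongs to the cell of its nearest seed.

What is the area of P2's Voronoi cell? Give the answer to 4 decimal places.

1. box [0,57]×[0,82]: [(0, 0) (57, 0) (57, 82) (0, 82)]
2. ⊥bis P2·P0 via (11.675,50.85): [(0, 54.9907) (57, 34.775) (57, 82) (0, 82)]  |A|=2115.6791
3. ⊥bis P2·P1 via (15.515,75.495): [(5.4055, 53.0736) (57, 34.775) (57, 82) (18.448, 82)]  |A|=1775.8625
4. ⊥bis P2·P3 via (27.795,59.25): [(5.4055, 53.0736) (12.3896, 50.5966) (57, 75.6549) (57, 82) (18.448, 82)]  |A|=864.0278
5. canonical 5-gon: [(5.4055, 53.0736) (12.3896, 50.5966) (57, 75.6549) (57, 82) (18.448, 82)]
6. shoelace: 864.0278

Area of P2's cell: 864.0278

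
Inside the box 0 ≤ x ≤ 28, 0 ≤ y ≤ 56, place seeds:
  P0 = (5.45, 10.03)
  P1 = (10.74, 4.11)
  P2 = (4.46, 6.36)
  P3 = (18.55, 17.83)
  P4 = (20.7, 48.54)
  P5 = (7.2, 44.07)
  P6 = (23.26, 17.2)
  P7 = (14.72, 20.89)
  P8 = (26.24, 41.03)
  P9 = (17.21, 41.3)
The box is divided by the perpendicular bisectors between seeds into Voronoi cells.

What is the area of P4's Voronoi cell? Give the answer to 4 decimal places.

1. box [0,28]×[0,56]: [(0, 0) (28, 0) (28, 56) (0, 56)]
2. ⊥bis P4·P0 via (13.075,29.285): [(0, 34.4627) (28, 23.3747) (28, 56) (0, 56)]  |A|=758.2764
3. ⊥bis P4·P1 via (15.72,26.325): [(0, 34.4627) (26.8508, 23.8298) (28, 23.5722) (28, 56) (0, 56)]  |A|=758.163
4. ⊥bis P4·P2 via (12.58,27.45): [(0, 34.4627) (26.8508, 23.8298) (28, 23.5722) (28, 56) (0, 56)]  |A|=758.163
5. ⊥bis P4·P3 via (19.625,33.185): [(0, 34.5589) (28, 32.5987) (28, 56) (0, 56)]  |A|=627.7935
6. ⊥bis P4·P5 via (13.95,46.305): [(18.2626, 33.2804) (28, 32.5987) (28, 56) (10.7399, 56)]  |A|=310.0058
7. ⊥bis P4·P6 via (21.98,32.87): [(18.2626, 33.2804) (22.9697, 32.9508) (28, 33.3617) (28, 56) (10.7399, 56)]  |A|=308.0865
8. ⊥bis P4·P7 via (17.71,34.715): [(17.7936, 34.6969) (25.0727, 33.1226) (28, 33.3617) (28, 56) (10.7399, 56)]  |A|=302.5493
9. ⊥bis P4·P8 via (23.47,44.785): [(16.2233, 39.4393) (28, 48.1267) (28, 56) (10.7399, 56)]  |A|=189.2809
10. ⊥bis P4·P9 via (18.955,44.92): [(13.5451, 47.5278) (21.7963, 43.5504) (28, 48.1267) (28, 56) (10.7399, 56)]  |A|=161.237
11. canonical 5-gon: [(13.5451, 47.5278) (21.7963, 43.5504) (28, 48.1267) (28, 56) (10.7399, 56)]
12. shoelace: 161.237

Area of P4's cell: 161.2370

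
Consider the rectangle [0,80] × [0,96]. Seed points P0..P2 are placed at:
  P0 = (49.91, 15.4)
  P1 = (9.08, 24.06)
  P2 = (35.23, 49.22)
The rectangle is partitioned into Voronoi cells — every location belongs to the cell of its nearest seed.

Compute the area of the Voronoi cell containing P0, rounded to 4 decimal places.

Area of P0's cell: 1934.4895

1. box [0,80]×[0,96]: [(0, 0) (80, 0) (80, 96) (0, 96)]
2. ⊥bis P0·P1 via (29.495,19.73): [(25.3103, 0) (80, 0) (80, 96) (45.6718, 96)]  |A|=4272.8604
3. ⊥bis P0·P2 via (42.57,32.31): [(31.108, 27.3348) (25.3103, 0) (80, 0) (80, 48.557)]  |A|=1934.4895
4. canonical 4-gon: [(31.108, 27.3348) (25.3103, 0) (80, 0) (80, 48.557)]
5. shoelace: 1934.4895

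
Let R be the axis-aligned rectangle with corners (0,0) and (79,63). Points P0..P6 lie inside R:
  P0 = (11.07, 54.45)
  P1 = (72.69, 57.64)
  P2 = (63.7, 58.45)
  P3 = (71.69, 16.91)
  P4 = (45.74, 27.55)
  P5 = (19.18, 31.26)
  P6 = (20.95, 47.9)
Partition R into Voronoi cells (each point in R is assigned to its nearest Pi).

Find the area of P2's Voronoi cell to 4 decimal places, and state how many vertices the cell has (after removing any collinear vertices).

Area of P2's cell: 514.0344 (5 vertices)

1. box [0,79]×[0,63]: [(0, 0) (79, 0) (79, 63) (0, 63)]
2. ⊥bis P2·P0 via (37.385,56.45): [(41.6753, 0) (79, 0) (79, 63) (36.8872, 63)]  |A|=2502.2808
3. ⊥bis P2·P1 via (68.195,58.045): [(41.6753, 0) (62.9651, 0) (68.6414, 63) (36.8872, 63)]  |A|=1670.8882
4. ⊥bis P2·P3 via (67.695,37.68): [(39.2277, 32.2045) (66.3366, 37.4187) (68.6414, 63) (36.8872, 63)]  |A|=829.6753
5. ⊥bis P2·P4 via (54.72,43): [(37.6533, 52.9197) (64.8233, 37.1276) (66.3366, 37.4187) (68.6414, 63) (36.8872, 63)]  |A|=560.6907
6. ⊥bis P2·P5 via (41.44,44.855): [(37.6533, 52.9197) (64.8233, 37.1276) (66.3366, 37.4187) (68.6414, 63) (36.8872, 63)]  |A|=560.6907
7. ⊥bis P2·P6 via (42.325,53.175): [(43.1809, 49.7069) (64.8233, 37.1276) (66.3366, 37.4187) (68.6414, 63) (39.9004, 63)]  |A|=514.0344
8. canonical 5-gon: [(43.1809, 49.7069) (64.8233, 37.1276) (66.3366, 37.4187) (68.6414, 63) (39.9004, 63)]
9. shoelace: 514.0344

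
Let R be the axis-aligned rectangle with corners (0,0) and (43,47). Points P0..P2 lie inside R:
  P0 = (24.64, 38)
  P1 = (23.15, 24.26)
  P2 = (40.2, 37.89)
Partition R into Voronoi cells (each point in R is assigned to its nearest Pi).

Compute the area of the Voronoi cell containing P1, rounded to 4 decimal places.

1. box [0,43]×[0,47]: [(0, 0) (43, 0) (43, 47) (0, 47)]
2. ⊥bis P1·P0 via (23.895,31.13): [(0, 33.7212) (0, 0) (43, 0) (43, 29.0582)]  |A|=1349.758
3. ⊥bis P1·P2 via (31.675,31.075): [(32.3653, 30.2115) (0, 33.7212) (0, 0) (43, 0) (43, 16.9084)]  |A|=1285.1532
4. canonical 5-gon: [(32.3653, 30.2115) (0, 33.7212) (0, 0) (43, 0) (43, 16.9084)]
5. shoelace: 1285.1532

Area of P1's cell: 1285.1532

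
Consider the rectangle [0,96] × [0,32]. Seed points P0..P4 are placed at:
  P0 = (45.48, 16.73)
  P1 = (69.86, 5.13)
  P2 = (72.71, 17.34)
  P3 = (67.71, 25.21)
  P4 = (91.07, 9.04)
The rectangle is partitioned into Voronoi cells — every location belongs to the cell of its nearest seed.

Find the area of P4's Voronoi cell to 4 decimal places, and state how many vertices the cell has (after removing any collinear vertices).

Area of P4's cell: 384.0391 (5 vertices)

1. box [0,96]×[0,32]: [(0, 0) (96, 0) (96, 32) (0, 32)]
2. ⊥bis P4·P0 via (68.275,12.885): [(66.1016, 0) (96, 0) (96, 32) (71.4993, 32)]  |A|=870.3862
3. ⊥bis P4·P1 via (80.465,7.085): [(81.7711, 0) (96, 0) (96, 32) (75.872, 32)]  |A|=549.7105
4. ⊥bis P4·P2 via (81.89,13.19): [(80.0783, 9.1825) (81.7711, 0) (96, 0) (96, 32) (90.3934, 32)]  |A|=384.0391
5. ⊥bis P4·P3 via (79.39,17.125): [(80.0783, 9.1825) (81.7711, 0) (96, 0) (96, 32) (90.3934, 32)]  |A|=384.0391
6. canonical 5-gon: [(80.0783, 9.1825) (81.7711, 0) (96, 0) (96, 32) (90.3934, 32)]
7. shoelace: 384.0391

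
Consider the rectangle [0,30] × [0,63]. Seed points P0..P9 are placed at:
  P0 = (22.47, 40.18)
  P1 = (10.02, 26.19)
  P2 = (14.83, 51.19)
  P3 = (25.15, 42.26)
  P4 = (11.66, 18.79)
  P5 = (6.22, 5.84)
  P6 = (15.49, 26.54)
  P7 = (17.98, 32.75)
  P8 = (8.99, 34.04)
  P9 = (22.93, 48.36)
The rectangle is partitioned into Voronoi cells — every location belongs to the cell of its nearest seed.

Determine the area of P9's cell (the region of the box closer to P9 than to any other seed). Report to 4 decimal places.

1. box [0,30]×[0,63]: [(0, 0) (30, 0) (30, 63) (0, 63)]
2. ⊥bis P9·P0 via (22.7,44.27): [(0, 45.5465) (30, 43.8595) (30, 63) (0, 63)]  |A|=548.9098
3. ⊥bis P9·P1 via (16.475,37.275): [(0, 46.8687) (2.5132, 45.4052) (30, 43.8595) (30, 63) (0, 63)]  |A|=547.2483
4. ⊥bis P9·P2 via (18.88,49.775): [(17.0673, 44.5868) (30, 43.8595) (30, 63) (23.5006, 63)]  |A|=183.6068
5. ⊥bis P9·P3 via (24.04,45.31): [(17.0673, 44.5868) (21.3855, 44.3439) (30, 47.479) (30, 63) (23.5006, 63)]  |A|=168.0163
6. ⊥bis P9·P4 via (17.295,33.575): [(17.0673, 44.5868) (21.3855, 44.3439) (30, 47.479) (30, 63) (23.5006, 63)]  |A|=168.0163
7. ⊥bis P9·P5 via (14.575,27.1): [(17.0673, 44.5868) (21.3855, 44.3439) (30, 47.479) (30, 63) (23.5006, 63)]  |A|=168.0163
8. ⊥bis P9·P6 via (19.21,37.45): [(17.0673, 44.5868) (21.3855, 44.3439) (30, 47.479) (30, 63) (23.5006, 63)]  |A|=168.0163
9. ⊥bis P9·P7 via (20.455,40.555): [(17.0673, 44.5868) (21.3855, 44.3439) (30, 47.479) (30, 63) (23.5006, 63)]  |A|=168.0163
10. ⊥bis P9·P8 via (15.96,41.2): [(17.0673, 44.5868) (21.3855, 44.3439) (30, 47.479) (30, 63) (23.5006, 63)]  |A|=168.0163
11. canonical 5-gon: [(17.0673, 44.5868) (21.3855, 44.3439) (30, 47.479) (30, 63) (23.5006, 63)]
12. shoelace: 168.0163

Area of P9's cell: 168.0163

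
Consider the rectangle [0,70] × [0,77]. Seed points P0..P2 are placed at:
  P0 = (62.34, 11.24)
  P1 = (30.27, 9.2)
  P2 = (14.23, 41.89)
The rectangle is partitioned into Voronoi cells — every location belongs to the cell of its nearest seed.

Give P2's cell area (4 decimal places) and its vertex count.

Area of P2's cell: 2816.7326 (5 vertices)

1. box [0,70]×[0,77]: [(0, 0) (70, 0) (70, 77) (0, 77)]
2. ⊥bis P2·P0 via (38.285,26.565): [(0, 0) (21.3609, 0) (70, 76.3467) (70, 77) (0, 77)]  |A|=3533.2839
3. ⊥bis P2·P1 via (22.25,25.545): [(0, 14.6276) (44.6316, 36.527) (70, 76.3467) (70, 77) (0, 77)]  |A|=2816.7326
4. canonical 5-gon: [(0, 14.6276) (44.6316, 36.527) (70, 76.3467) (70, 77) (0, 77)]
5. shoelace: 2816.7326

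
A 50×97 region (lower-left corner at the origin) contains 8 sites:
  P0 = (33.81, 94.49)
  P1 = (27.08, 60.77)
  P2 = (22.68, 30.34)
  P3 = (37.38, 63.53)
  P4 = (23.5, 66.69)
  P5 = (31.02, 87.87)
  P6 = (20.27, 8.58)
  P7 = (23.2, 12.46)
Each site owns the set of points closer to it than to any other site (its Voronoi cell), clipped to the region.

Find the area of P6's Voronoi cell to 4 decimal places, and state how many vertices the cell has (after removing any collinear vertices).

Area of P6's cell: 460.1594 (4 vertices)

1. box [0,50]×[0,97]: [(0, 0) (50, 0) (50, 97) (0, 97)]
2. ⊥bis P6·P0 via (27.04,51.535): [(0, 55.7967) (0, 0) (50, 0) (50, 47.9163)]  |A|=2592.8259
3. ⊥bis P6·P1 via (23.675,34.675): [(0, 37.7642) (0, 0) (50, 0) (50, 31.24)]  |A|=1725.1054
4. ⊥bis P6·P2 via (21.475,19.46): [(0, 21.8384) (0, 0) (50, 0) (50, 16.3008)]  |A|=953.4797
5. ⊥bis P6·P3 via (28.825,36.055): [(0, 21.8384) (0, 0) (50, 0) (50, 16.3008)]  |A|=953.4797
6. ⊥bis P6·P4 via (21.885,37.635): [(0, 21.8384) (0, 0) (50, 0) (50, 16.3008)]  |A|=953.4797
7. ⊥bis P6·P5 via (25.645,48.225): [(0, 21.8384) (0, 0) (50, 0) (50, 16.3008)]  |A|=953.4797
8. ⊥bis P6·P7 via (21.735,10.52): [(7.9063, 20.9628) (0, 21.8384) (0, 0) (35.6659, 0)]  |A|=460.1594
9. canonical 4-gon: [(7.9063, 20.9628) (0, 21.8384) (0, 0) (35.6659, 0)]
10. shoelace: 460.1594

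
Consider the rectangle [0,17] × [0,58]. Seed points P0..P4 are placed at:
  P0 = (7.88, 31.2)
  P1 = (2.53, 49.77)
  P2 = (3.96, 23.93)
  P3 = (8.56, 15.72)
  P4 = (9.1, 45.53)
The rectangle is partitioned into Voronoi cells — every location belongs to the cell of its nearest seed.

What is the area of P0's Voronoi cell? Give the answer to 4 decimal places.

1. box [0,17]×[0,58]: [(0, 0) (17, 0) (17, 58) (0, 58)]
2. ⊥bis P0·P1 via (5.205,40.485): [(0, 38.9854) (0, 0) (17, 0) (17, 43.8831)]  |A|=704.3829
3. ⊥bis P0·P2 via (5.92,27.565): [(0, 38.9854) (0, 30.7571) (17, 21.5906) (17, 43.8831)]  |A|=259.4273
4. ⊥bis P0·P3 via (8.22,23.46): [(0, 38.9854) (0, 30.7571) (13.1329, 23.6758) (17, 23.8457) (17, 43.8831)]  |A|=255.067
5. ⊥bis P0·P4 via (8.49,38.365): [(0.2743, 39.0645) (0, 38.9854) (0, 30.7571) (13.1329, 23.6758) (17, 23.8457) (17, 37.6405)]  |A|=202.8606
6. canonical 6-gon: [(0.2743, 39.0645) (0, 38.9854) (0, 30.7571) (13.1329, 23.6758) (17, 23.8457) (17, 37.6405)]
7. shoelace: 202.8606

Area of P0's cell: 202.8606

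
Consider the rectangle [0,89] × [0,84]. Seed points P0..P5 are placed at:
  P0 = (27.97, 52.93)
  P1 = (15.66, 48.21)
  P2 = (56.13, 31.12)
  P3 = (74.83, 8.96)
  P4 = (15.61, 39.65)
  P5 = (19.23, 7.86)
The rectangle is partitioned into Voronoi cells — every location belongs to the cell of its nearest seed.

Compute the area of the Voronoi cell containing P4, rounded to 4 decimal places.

Area of P4's cell: 650.6796

1. box [0,89]×[0,84]: [(0, 0) (89, 0) (89, 84) (0, 84)]
2. ⊥bis P4·P0 via (21.79,46.29): [(0, 66.5705) (0, 0) (71.5255, 0)]  |A|=2380.7436
3. ⊥bis P4·P1 via (15.635,43.93): [(24.3805, 43.8789) (0, 44.0213) (0, 0) (71.5255, 0)]  |A|=2105.8635
4. ⊥bis P4·P2 via (35.87,35.385): [(35.4828, 33.5458) (24.3805, 43.8789) (0, 44.0213) (0, 0) (28.421, 0)]  |A|=1382.8757
5. ⊥bis P4·P3 via (45.22,24.305): [(35.4828, 33.5458) (24.3805, 43.8789) (0, 44.0213) (0, 0) (28.421, 0)]  |A|=1382.8757
6. ⊥bis P4·P5 via (17.42,23.755): [(33.8147, 25.6219) (35.4828, 33.5458) (24.3805, 43.8789) (0, 44.0213) (0, 21.7713)]  |A|=650.6796
7. canonical 5-gon: [(33.8147, 25.6219) (35.4828, 33.5458) (24.3805, 43.8789) (0, 44.0213) (0, 21.7713)]
8. shoelace: 650.6796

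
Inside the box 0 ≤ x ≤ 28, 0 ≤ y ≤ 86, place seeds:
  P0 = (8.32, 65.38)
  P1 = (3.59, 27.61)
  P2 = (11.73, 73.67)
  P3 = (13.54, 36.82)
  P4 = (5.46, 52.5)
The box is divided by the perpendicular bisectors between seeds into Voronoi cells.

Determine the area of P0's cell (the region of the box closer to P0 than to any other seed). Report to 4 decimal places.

Area of P0's cell: 294.8036

1. box [0,28]×[0,86]: [(0, 0) (28, 0) (28, 86) (0, 86)]
2. ⊥bis P0·P1 via (5.955,46.495): [(0, 47.2408) (28, 43.7343) (28, 86) (0, 86)]  |A|=1134.3497
3. ⊥bis P0·P2 via (10.025,69.525): [(0, 73.6487) (0, 47.2408) (28, 43.7343) (28, 62.1312)]  |A|=627.2677
4. ⊥bis P0·P3 via (10.93,51.1): [(0, 73.6487) (0, 49.1023) (28, 54.2199) (28, 62.1312)]  |A|=454.4068
5. ⊥bis P0·P4 via (6.89,58.94): [(0, 73.6487) (0, 60.4699) (28, 54.2525) (28, 62.1312)]  |A|=294.8036
6. canonical 4-gon: [(0, 73.6487) (0, 60.4699) (28, 54.2525) (28, 62.1312)]
7. shoelace: 294.8036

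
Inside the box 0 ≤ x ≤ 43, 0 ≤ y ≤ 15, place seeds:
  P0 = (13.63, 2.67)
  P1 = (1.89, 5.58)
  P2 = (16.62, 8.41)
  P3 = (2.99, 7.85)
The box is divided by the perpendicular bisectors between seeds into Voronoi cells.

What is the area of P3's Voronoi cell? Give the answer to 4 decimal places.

Area of P3's cell: 86.6712

1. box [0,43]×[0,15]: [(0, 0) (43, 0) (43, 15) (0, 15)]
2. ⊥bis P3·P0 via (8.31,5.26): [(0, 0) (5.7492, 0) (13.0518, 15) (0, 15)]  |A|=141.0079
3. ⊥bis P3·P1 via (2.44,6.715): [(0, 7.8974) (7.7627, 4.1357) (13.0518, 15) (0, 15)]  |A|=98.4669
4. ⊥bis P3·P2 via (9.805,8.13): [(0, 7.8974) (7.7627, 4.1357) (9.7974, 8.3152) (9.5227, 15) (0, 15)]  |A|=86.6712
5. canonical 5-gon: [(0, 7.8974) (7.7627, 4.1357) (9.7974, 8.3152) (9.5227, 15) (0, 15)]
6. shoelace: 86.6712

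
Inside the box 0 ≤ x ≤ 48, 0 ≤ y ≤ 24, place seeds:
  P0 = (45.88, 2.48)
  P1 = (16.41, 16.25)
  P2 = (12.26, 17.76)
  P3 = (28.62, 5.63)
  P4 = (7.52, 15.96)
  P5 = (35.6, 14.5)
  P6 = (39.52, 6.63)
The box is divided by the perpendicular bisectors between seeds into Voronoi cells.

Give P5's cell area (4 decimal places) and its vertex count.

Area of P5's cell: 258.8540 (5 vertices)

1. box [0,48]×[0,24]: [(0, 0) (48, 0) (48, 24) (0, 24)]
2. ⊥bis P5·P0 via (40.74,8.49): [(0, 0) (30.813, 0) (48, 14.6991) (48, 24) (0, 24)]  |A|=1025.6835
3. ⊥bis P5·P1 via (26.005,15.375): [(24.6029, 0) (30.813, 0) (48, 14.6991) (48, 24) (26.7915, 24)]  |A|=408.9502
4. ⊥bis P5·P2 via (23.93,16.13): [(24.6029, 0) (30.813, 0) (48, 14.6991) (48, 24) (26.7915, 24)]  |A|=408.9502
5. ⊥bis P5·P3 via (32.11,10.065): [(25.962, 14.903) (37.5636, 5.7734) (48, 14.6991) (48, 24) (26.7915, 24)]  |A|=298.3697
6. ⊥bis P5·P4 via (21.56,15.23): [(25.962, 14.903) (37.5636, 5.7734) (48, 14.6991) (48, 24) (26.7915, 24)]  |A|=298.3697
7. ⊥bis P5·P6 via (37.56,10.565): [(25.962, 14.903) (33.8334, 8.7088) (48, 15.7651) (48, 24) (26.7915, 24)]  |A|=258.854
8. canonical 5-gon: [(25.962, 14.903) (33.8334, 8.7088) (48, 15.7651) (48, 24) (26.7915, 24)]
9. shoelace: 258.854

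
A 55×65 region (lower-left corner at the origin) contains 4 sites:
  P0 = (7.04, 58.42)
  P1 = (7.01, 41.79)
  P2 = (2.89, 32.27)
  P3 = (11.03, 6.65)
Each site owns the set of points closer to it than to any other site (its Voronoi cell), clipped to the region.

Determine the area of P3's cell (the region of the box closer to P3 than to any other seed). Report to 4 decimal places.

1. box [0,55]×[0,65]: [(0, 0) (55, 0) (55, 65) (0, 65)]
2. ⊥bis P3·P0 via (9.035,32.535): [(0, 31.8387) (0, 0) (55, 0) (55, 36.0776)]  |A|=1867.6971
3. ⊥bis P3·P1 via (9.02,24.22): [(0, 23.1881) (0, 0) (55, 0) (55, 29.4801)]  |A|=1448.3757
4. ⊥bis P3·P2 via (6.96,19.46): [(29.2122, 26.53) (0, 17.2487) (0, 0) (55, 0) (55, 29.4801)]  |A|=1361.6235
5. canonical 5-gon: [(29.2122, 26.53) (0, 17.2487) (0, 0) (55, 0) (55, 29.4801)]
6. shoelace: 1361.6235

Area of P3's cell: 1361.6235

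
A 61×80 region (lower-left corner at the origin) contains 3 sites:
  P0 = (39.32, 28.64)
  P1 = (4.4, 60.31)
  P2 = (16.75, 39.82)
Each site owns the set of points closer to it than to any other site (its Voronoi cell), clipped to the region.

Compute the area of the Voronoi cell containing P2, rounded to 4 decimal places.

1. box [0,61]×[0,80]: [(0, 0) (61, 0) (61, 80) (0, 80)]
2. ⊥bis P2·P0 via (28.035,34.23): [(0, 0) (11.0792, 0) (50.7071, 80) (0, 80)]  |A|=2471.4525
3. ⊥bis P2·P1 via (10.575,50.065): [(0, 43.6911) (0, 0) (11.0792, 0) (46.6493, 71.8081)]  |A|=1416.8685
4. canonical 4-gon: [(0, 43.6911) (0, 0) (11.0792, 0) (46.6493, 71.8081)]
5. shoelace: 1416.8685

Area of P2's cell: 1416.8685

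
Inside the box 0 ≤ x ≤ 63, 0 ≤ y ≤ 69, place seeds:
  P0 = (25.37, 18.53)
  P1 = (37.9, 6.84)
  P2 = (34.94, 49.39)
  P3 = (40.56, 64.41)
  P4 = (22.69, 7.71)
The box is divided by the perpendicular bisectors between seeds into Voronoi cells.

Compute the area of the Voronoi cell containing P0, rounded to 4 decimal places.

1. box [0,63]×[0,69]: [(0, 0) (63, 0) (63, 69) (0, 69)]
2. ⊥bis P0·P1 via (31.635,12.685): [(0, 0) (19.8004, 0) (63, 46.3038) (63, 69) (0, 69)]  |A|=3346.8476
3. ⊥bis P0·P2 via (30.155,33.96): [(0, 43.3114) (0, 0) (19.8004, 0) (46.6976, 28.83)]  |A|=1296.6913
4. ⊥bis P0·P3 via (32.965,41.47): [(0, 43.3114) (0, 0) (19.8004, 0) (46.6976, 28.83)]  |A|=1296.6913
5. ⊥bis P0·P4 via (24.03,13.12): [(0, 43.3114) (0, 19.072) (30.5371, 11.5083) (46.6976, 28.83)]  |A|=891.5556
6. canonical 4-gon: [(0, 43.3114) (0, 19.072) (30.5371, 11.5083) (46.6976, 28.83)]
7. shoelace: 891.5556

Area of P0's cell: 891.5556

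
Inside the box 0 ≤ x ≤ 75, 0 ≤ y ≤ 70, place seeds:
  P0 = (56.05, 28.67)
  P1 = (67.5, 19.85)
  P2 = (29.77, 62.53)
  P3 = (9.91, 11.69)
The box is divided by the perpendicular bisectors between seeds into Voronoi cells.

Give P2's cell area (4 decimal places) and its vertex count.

Area of P2's cell: 1690.6535 (4 vertices)

1. box [0,75]×[0,70]: [(0, 0) (75, 0) (75, 70) (0, 70)]
2. ⊥bis P2·P0 via (42.91,45.6): [(0, 12.296) (74.3477, 70) (0, 70)]  |A|=2145.0827
3. ⊥bis P2·P1 via (48.635,41.19): [(0, 12.296) (74.3477, 70) (0, 70)]  |A|=2145.0827
4. ⊥bis P2·P3 via (19.84,37.11): [(0, 44.8602) (27.9097, 33.9577) (74.3477, 70) (0, 70)]  |A|=1690.6535
5. canonical 4-gon: [(0, 44.8602) (27.9097, 33.9577) (74.3477, 70) (0, 70)]
6. shoelace: 1690.6535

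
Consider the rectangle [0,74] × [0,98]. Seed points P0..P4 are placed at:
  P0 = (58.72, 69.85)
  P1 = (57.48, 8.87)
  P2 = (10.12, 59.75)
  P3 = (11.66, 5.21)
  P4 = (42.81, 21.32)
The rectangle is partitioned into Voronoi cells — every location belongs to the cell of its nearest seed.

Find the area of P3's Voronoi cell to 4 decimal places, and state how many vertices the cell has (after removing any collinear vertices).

Area of P3's cell: 833.5162 (4 vertices)

1. box [0,74]×[0,98]: [(0, 0) (74, 0) (74, 98) (0, 98)]
2. ⊥bis P3·P0 via (35.19,37.53): [(0, 63.1495) (0, 0) (74, 0) (74, 9.2751)]  |A|=2679.7074
3. ⊥bis P3·P1 via (34.57,7.04): [(31.9459, 39.8918) (0, 63.1495) (0, 0) (35.1323, 0)]  |A|=1709.4287
4. ⊥bis P3·P2 via (10.89,32.48): [(32.4892, 33.0899) (0, 32.1725) (0, 0) (35.1323, 0)]  |A|=1103.8918
5. ⊥bis P3·P4 via (27.235,13.265): [(17.2053, 32.6583) (0, 32.1725) (0, 0) (34.0953, 0)]  |A|=833.5162
6. canonical 4-gon: [(17.2053, 32.6583) (0, 32.1725) (0, 0) (34.0953, 0)]
7. shoelace: 833.5162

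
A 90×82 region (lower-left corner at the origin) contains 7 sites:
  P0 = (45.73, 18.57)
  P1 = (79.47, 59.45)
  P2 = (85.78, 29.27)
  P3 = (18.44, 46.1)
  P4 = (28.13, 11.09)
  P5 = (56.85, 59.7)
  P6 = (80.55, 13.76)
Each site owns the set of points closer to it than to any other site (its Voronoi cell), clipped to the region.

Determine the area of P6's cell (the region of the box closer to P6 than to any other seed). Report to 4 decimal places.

Area of P6's cell: 646.0074

1. box [0,90]×[0,82]: [(0, 0) (90, 0) (90, 82) (0, 82)]
2. ⊥bis P6·P0 via (63.14,16.165): [(60.907, 0) (90, 0) (90, 82) (72.2344, 82)]  |A|=1921.2041
3. ⊥bis P6·P1 via (80.01,36.605): [(65.9175, 36.2719) (60.907, 0) (90, 0) (90, 36.8411)]  |A|=971.2419
4. ⊥bis P6·P2 via (83.165,21.515): [(64.7374, 27.7288) (60.907, 0) (90, 0) (90, 19.2102)]  |A|=646.0074
5. ⊥bis P6·P3 via (49.495,29.93): [(64.7374, 27.7288) (60.907, 0) (90, 0) (90, 19.2102)]  |A|=646.0074
6. ⊥bis P6·P4 via (54.34,12.425): [(64.7374, 27.7288) (60.907, 0) (90, 0) (90, 19.2102)]  |A|=646.0074
7. ⊥bis P6·P5 via (68.7,36.73): [(64.7374, 27.7288) (60.907, 0) (90, 0) (90, 19.2102)]  |A|=646.0074
8. canonical 4-gon: [(64.7374, 27.7288) (60.907, 0) (90, 0) (90, 19.2102)]
9. shoelace: 646.0074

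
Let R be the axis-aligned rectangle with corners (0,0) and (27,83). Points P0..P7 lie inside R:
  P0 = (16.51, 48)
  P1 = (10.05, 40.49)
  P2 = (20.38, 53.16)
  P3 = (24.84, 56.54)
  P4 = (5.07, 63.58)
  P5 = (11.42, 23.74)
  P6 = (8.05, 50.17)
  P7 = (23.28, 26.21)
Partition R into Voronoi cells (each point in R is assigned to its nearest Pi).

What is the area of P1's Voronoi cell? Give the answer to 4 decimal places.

Area of P1's cell: 223.9934

1. box [0,27]×[0,83]: [(0, 0) (27, 0) (27, 83) (0, 83)]
2. ⊥bis P1·P0 via (13.28,44.245): [(0, 55.6683) (0, 0) (27, 0) (27, 32.4432)]  |A|=1189.5055
3. ⊥bis P1·P2 via (15.215,46.825): [(0, 55.6683) (0, 0) (27, 0) (27, 32.4432)]  |A|=1189.5055
4. ⊥bis P1·P3 via (17.445,48.515): [(0, 55.6683) (0, 0) (27, 0) (27, 32.4432)]  |A|=1189.5055
5. ⊥bis P1·P4 via (7.56,52.035): [(4.8926, 51.4597) (0, 50.4045) (0, 0) (27, 0) (27, 32.4432)]  |A|=1176.6286
6. ⊥bis P1·P5 via (10.735,32.115): [(25.9362, 33.3583) (4.8926, 51.4597) (0, 50.4045) (0, 31.237)]  |A|=303.9505
7. ⊥bis P1·P6 via (9.05,45.33): [(25.9362, 33.3583) (11.4437, 45.8246) (0, 43.4602) (0, 31.237)]  |A|=246.9745
8. ⊥bis P1·P7 via (16.665,33.35): [(15.7771, 32.5274) (21.1333, 37.4897) (11.4437, 45.8246) (0, 43.4602) (0, 31.237)]  |A|=223.9934
9. canonical 5-gon: [(15.7771, 32.5274) (21.1333, 37.4897) (11.4437, 45.8246) (0, 43.4602) (0, 31.237)]
10. shoelace: 223.9934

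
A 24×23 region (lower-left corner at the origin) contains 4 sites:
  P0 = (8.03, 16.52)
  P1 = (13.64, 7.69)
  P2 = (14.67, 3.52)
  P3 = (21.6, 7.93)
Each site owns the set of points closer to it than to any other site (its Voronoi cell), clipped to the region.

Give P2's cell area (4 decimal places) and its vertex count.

1. box [0,24]×[0,23]: [(0, 0) (24, 0) (24, 23) (0, 23)]
2. ⊥bis P2·P0 via (11.35,10.02): [(0, 4.2228) (0, 0) (24, 0) (24, 16.4812)]  |A|=248.448
3. ⊥bis P2·P1 via (14.155,5.605): [(0, 2.1087) (0, 0) (24, 0) (24, 8.0367)]  |A|=121.745
4. ⊥bis P2·P3 via (18.135,5.725): [(17.6604, 6.4708) (0, 2.1087) (0, 0) (21.7782, 0)]  |A|=89.0816
5. canonical 4-gon: [(17.6604, 6.4708) (0, 2.1087) (0, 0) (21.7782, 0)]
6. shoelace: 89.0816

Area of P2's cell: 89.0816 (4 vertices)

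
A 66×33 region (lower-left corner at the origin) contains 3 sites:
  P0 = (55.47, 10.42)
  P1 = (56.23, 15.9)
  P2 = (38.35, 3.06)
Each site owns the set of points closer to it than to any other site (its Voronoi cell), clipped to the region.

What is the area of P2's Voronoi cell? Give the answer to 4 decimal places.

1. box [0,66]×[0,33]: [(0, 0) (66, 0) (66, 33) (0, 33)]
2. ⊥bis P2·P0 via (46.91,6.74): [(0, 0) (49.8076, 0) (35.6207, 33) (0, 33)]  |A|=1409.5657
3. ⊥bis P2·P1 via (47.29,9.48): [(0, 0) (49.8076, 0) (43.4082, 14.8855) (30.3998, 33) (0, 33)]  |A|=1362.2791
4. canonical 5-gon: [(0, 0) (49.8076, 0) (43.4082, 14.8855) (30.3998, 33) (0, 33)]
5. shoelace: 1362.2791

Area of P2's cell: 1362.2791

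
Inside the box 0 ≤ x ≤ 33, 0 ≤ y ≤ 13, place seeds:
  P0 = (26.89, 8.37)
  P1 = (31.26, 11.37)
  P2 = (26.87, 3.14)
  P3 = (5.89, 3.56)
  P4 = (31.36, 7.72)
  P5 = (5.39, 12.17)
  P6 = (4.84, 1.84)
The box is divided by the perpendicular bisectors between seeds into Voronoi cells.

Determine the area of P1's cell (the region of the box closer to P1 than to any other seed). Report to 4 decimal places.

1. box [0,33]×[0,13]: [(0, 0) (33, 0) (33, 13) (0, 13)]
2. ⊥bis P1·P0 via (29.075,9.87): [(33, 4.1526) (33, 13) (26.9263, 13)]  |A|=26.8685
3. ⊥bis P1·P2 via (29.065,7.255): [(31.9132, 5.7358) (33, 5.156) (33, 13) (26.9263, 13)]  |A|=26.3232
4. ⊥bis P1·P3 via (18.575,7.465): [(31.9132, 5.7358) (33, 5.156) (33, 13) (26.9263, 13)]  |A|=26.3232
5. ⊥bis P1·P4 via (31.31,9.545): [(29.3353, 9.4909) (33, 9.5913) (33, 13) (26.9263, 13)]  |A|=16.9027
6. ⊥bis P1·P5 via (18.325,11.77): [(29.3353, 9.4909) (33, 9.5913) (33, 13) (26.9263, 13)]  |A|=16.9027
7. ⊥bis P1·P6 via (18.05,6.605): [(29.3353, 9.4909) (33, 9.5913) (33, 13) (26.9263, 13)]  |A|=16.9027
8. canonical 4-gon: [(29.3353, 9.4909) (33, 9.5913) (33, 13) (26.9263, 13)]
9. shoelace: 16.9027

Area of P1's cell: 16.9027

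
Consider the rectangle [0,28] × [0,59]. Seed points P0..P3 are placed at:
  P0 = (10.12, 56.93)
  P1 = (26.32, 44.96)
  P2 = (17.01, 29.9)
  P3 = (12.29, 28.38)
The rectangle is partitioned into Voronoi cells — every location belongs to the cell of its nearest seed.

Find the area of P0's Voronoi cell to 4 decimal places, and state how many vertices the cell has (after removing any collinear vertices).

Area of P0's cell: 300.7788 (5 vertices)

1. box [0,28]×[0,59]: [(0, 0) (28, 0) (28, 59) (0, 59)]
2. ⊥bis P0·P1 via (18.22,50.945): [(0, 26.2864) (24.1717, 59) (0, 59)]  |A|=395.373
3. ⊥bis P0·P2 via (13.565,43.415): [(0, 39.9573) (12.4453, 43.1296) (24.1717, 59) (0, 59)]  |A|=310.304
4. ⊥bis P0·P3 via (11.205,42.655): [(0, 41.8033) (10.3194, 42.5877) (12.4453, 43.1296) (24.1717, 59) (0, 59)]  |A|=300.7788
5. canonical 5-gon: [(0, 41.8033) (10.3194, 42.5877) (12.4453, 43.1296) (24.1717, 59) (0, 59)]
6. shoelace: 300.7788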